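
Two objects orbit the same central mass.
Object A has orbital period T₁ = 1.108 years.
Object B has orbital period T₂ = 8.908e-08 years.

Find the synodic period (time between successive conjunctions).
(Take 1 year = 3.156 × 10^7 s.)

Convert to SI: T₁ = 1.108 years = 3.49685e+07 s; T₂ = 8.908e-08 years = 2.81136 s.
T_syn = |T₁ · T₂ / (T₁ − T₂)|.
T_syn = |3.49685e+07 · 2.81136 / (3.49685e+07 − 2.81136)| s ≈ 2.811 s = 8.908e-08 years.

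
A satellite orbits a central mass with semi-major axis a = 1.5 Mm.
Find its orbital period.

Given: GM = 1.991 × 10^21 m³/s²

Convert to SI: a = 1.5 Mm = 1.5e+06 m.
Kepler's third law: T = 2π √(a³ / GM).
Substituting a = 1.5e+06 m and GM = 1.991e+21 m³/s²:
T = 2π √((1.5e+06)³ / 1.991e+21) s
T ≈ 0.2587 s = 0.2587 seconds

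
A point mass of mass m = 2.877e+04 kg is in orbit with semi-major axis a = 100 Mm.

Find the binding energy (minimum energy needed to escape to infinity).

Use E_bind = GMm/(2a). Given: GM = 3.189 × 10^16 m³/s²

Convert to SI: a = 100 Mm = 1e+08 m.
Total orbital energy is E = −GMm/(2a); binding energy is E_bind = −E = GMm/(2a).
E_bind = 3.189e+16 · 2.877e+04 / (2 · 1e+08) J ≈ 4.587e+12 J = 4.587 TJ.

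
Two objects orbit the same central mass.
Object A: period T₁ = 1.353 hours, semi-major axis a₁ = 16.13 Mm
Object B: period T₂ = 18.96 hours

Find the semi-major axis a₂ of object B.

Convert to SI: T₁ = 1.353 hours = 4870.8 s; a₁ = 16.13 Mm = 1.613e+07 m; T₂ = 18.96 hours = 68256 s.
Kepler's third law: (T₁/T₂)² = (a₁/a₂)³ ⇒ a₂ = a₁ · (T₂/T₁)^(2/3).
T₂/T₁ = 68256 / 4870.8 = 14.0133.
a₂ = 1.613e+07 · (14.0133)^(2/3) m ≈ 9.376e+07 m = 93.76 Mm.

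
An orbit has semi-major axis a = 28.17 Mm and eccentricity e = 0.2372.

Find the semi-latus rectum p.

Convert to SI: a = 28.17 Mm = 2.817e+07 m.
p = a (1 − e²).
p = 2.817e+07 · (1 − (0.2372)²) = 2.817e+07 · 0.943736 ≈ 2.659e+07 m = 26.59 Mm.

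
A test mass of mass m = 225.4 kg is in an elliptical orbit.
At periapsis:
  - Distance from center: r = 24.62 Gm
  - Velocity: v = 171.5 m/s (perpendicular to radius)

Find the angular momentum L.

Convert to SI: r = 24.62 Gm = 2.462e+10 m.
Since v is perpendicular to r, L = m · v · r.
L = 225.4 · 171.5 · 2.462e+10 kg·m²/s ≈ 9.517e+14 kg·m²/s.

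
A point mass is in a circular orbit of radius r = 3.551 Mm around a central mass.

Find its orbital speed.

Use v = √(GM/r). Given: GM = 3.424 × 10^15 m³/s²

Convert to SI: r = 3.551 Mm = 3.551e+06 m.
For a circular orbit, gravity supplies the centripetal force, so v = √(GM / r).
v = √(3.424e+15 / 3.551e+06) m/s ≈ 3.105e+04 m/s = 31.05 km/s.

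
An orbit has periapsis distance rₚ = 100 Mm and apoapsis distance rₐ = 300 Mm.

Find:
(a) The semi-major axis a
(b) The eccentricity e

Convert to SI: rₚ = 100 Mm = 1e+08 m; rₐ = 300 Mm = 3e+08 m.
(a) a = (rₚ + rₐ) / 2 = (1e+08 + 3e+08) / 2 ≈ 2e+08 m = 200 Mm.
(b) e = (rₐ − rₚ) / (rₐ + rₚ) = (3e+08 − 1e+08) / (3e+08 + 1e+08) ≈ 0.5.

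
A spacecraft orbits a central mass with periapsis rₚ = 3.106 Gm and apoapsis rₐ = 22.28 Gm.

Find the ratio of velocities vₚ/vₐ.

Convert to SI: rₚ = 3.106 Gm = 3.106e+09 m; rₐ = 22.28 Gm = 2.228e+10 m.
Conservation of angular momentum gives rₚvₚ = rₐvₐ, so vₚ/vₐ = rₐ/rₚ.
vₚ/vₐ = 2.228e+10 / 3.106e+09 ≈ 7.173.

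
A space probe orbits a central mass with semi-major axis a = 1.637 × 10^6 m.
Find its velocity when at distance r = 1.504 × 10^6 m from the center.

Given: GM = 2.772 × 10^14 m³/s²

Vis-viva: v = √(GM · (2/r − 1/a)).
2/r − 1/a = 2/1.504e+06 − 1/1.637e+06 = 7.18914e-07 m⁻¹.
v = √(2.772e+14 · 7.18914e-07) m/s ≈ 1.412e+04 m/s = 14.12 km/s.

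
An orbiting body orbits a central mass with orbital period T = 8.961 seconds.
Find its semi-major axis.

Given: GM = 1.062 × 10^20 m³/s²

Invert Kepler's third law: a = (GM · T² / (4π²))^(1/3).
Substituting T = 8.961 s and GM = 1.062e+20 m³/s²:
a = (1.062e+20 · (8.961)² / (4π²))^(1/3) m
a ≈ 6e+06 m = 6 Mm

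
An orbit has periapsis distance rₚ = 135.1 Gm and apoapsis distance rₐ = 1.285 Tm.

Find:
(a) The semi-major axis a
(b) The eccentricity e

Convert to SI: rₚ = 135.1 Gm = 1.351e+11 m; rₐ = 1.285 Tm = 1.285e+12 m.
(a) a = (rₚ + rₐ) / 2 = (1.351e+11 + 1.285e+12) / 2 ≈ 7.1e+11 m = 710 Gm.
(b) e = (rₐ − rₚ) / (rₐ + rₚ) = (1.285e+12 − 1.351e+11) / (1.285e+12 + 1.351e+11) ≈ 0.8097.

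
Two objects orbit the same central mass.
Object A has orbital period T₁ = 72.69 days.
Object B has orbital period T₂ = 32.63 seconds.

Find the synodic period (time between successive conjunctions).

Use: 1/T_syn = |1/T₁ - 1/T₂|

Convert to SI: T₁ = 72.69 days = 6.28042e+06 s.
T_syn = |T₁ · T₂ / (T₁ − T₂)|.
T_syn = |6.28042e+06 · 32.63 / (6.28042e+06 − 32.63)| s ≈ 32.63 s = 32.63 seconds.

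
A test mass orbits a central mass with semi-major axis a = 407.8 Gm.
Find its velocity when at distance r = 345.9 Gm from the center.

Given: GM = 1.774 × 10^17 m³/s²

Convert to SI: a = 407.8 Gm = 4.078e+11 m; r = 345.9 Gm = 3.459e+11 m.
Vis-viva: v = √(GM · (2/r − 1/a)).
2/r − 1/a = 2/3.459e+11 − 1/4.078e+11 = 3.32984e-12 m⁻¹.
v = √(1.774e+17 · 3.32984e-12) m/s ≈ 768.6 m/s = 768.6 m/s.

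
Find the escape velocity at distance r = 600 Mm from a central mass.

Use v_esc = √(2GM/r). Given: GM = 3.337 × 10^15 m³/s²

Convert to SI: r = 600 Mm = 6e+08 m.
Escape velocity comes from setting total energy to zero: ½v² − GM/r = 0 ⇒ v_esc = √(2GM / r).
v_esc = √(2 · 3.337e+15 / 6e+08) m/s ≈ 3335 m/s = 3.335 km/s.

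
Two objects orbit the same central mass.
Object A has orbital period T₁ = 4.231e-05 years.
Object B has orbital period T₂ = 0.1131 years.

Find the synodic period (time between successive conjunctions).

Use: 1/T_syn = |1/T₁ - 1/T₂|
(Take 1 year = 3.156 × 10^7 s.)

Convert to SI: T₁ = 4.231e-05 years = 1335.3 s; T₂ = 0.1131 years = 3.56944e+06 s.
T_syn = |T₁ · T₂ / (T₁ − T₂)|.
T_syn = |1335.3 · 3.56944e+06 / (1335.3 − 3.56944e+06)| s ≈ 1336 s = 4.233e-05 years.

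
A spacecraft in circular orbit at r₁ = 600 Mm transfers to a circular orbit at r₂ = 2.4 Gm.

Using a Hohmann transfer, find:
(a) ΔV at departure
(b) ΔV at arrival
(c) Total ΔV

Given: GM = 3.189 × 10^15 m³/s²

Convert to SI: r₁ = 600 Mm = 6e+08 m; r₂ = 2.4 Gm = 2.4e+09 m.
Transfer semi-major axis: a_t = (r₁ + r₂)/2 = (6e+08 + 2.4e+09)/2 = 1.5e+09 m.
Circular speeds: v₁ = √(GM/r₁) = 2305.43 m/s, v₂ = √(GM/r₂) = 1152.71 m/s.
Transfer speeds (vis-viva v² = GM(2/r − 1/a_t)): v₁ᵗ = 2916.16 m/s, v₂ᵗ = 729.04 m/s.
(a) ΔV₁ = |v₁ᵗ − v₁| ≈ 610.7 m/s = 610.7 m/s.
(b) ΔV₂ = |v₂ − v₂ᵗ| ≈ 423.7 m/s = 423.7 m/s.
(c) ΔV_total = ΔV₁ + ΔV₂ ≈ 1034 m/s = 1.034 km/s.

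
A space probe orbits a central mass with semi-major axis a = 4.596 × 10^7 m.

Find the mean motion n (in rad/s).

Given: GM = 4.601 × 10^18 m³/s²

n = √(GM / a³).
n = √(4.601e+18 / (4.596e+07)³) rad/s ≈ 0.006884 rad/s.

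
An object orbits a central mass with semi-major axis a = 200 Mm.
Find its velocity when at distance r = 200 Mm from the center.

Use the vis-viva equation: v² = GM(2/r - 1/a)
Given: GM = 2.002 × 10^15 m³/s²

Convert to SI: a = 200 Mm = 2e+08 m; r = 200 Mm = 2e+08 m.
Vis-viva: v = √(GM · (2/r − 1/a)).
2/r − 1/a = 2/2e+08 − 1/2e+08 = 5e-09 m⁻¹.
v = √(2.002e+15 · 5e-09) m/s ≈ 3164 m/s = 3.164 km/s.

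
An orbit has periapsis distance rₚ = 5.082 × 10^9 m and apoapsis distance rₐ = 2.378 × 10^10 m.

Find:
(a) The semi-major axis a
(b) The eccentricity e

(a) a = (rₚ + rₐ) / 2 = (5.082e+09 + 2.378e+10) / 2 ≈ 1.443e+10 m = 1.443 × 10^10 m.
(b) e = (rₐ − rₚ) / (rₐ + rₚ) = (2.378e+10 − 5.082e+09) / (2.378e+10 + 5.082e+09) ≈ 0.6478.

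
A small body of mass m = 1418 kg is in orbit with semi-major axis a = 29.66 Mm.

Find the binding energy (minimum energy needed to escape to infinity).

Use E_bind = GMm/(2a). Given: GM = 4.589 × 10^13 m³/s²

Convert to SI: a = 29.66 Mm = 2.966e+07 m.
Total orbital energy is E = −GMm/(2a); binding energy is E_bind = −E = GMm/(2a).
E_bind = 4.589e+13 · 1418 / (2 · 2.966e+07) J ≈ 1.097e+09 J = 1.097 GJ.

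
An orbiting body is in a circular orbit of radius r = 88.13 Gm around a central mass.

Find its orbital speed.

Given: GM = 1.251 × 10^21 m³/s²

Convert to SI: r = 88.13 Gm = 8.813e+10 m.
For a circular orbit, gravity supplies the centripetal force, so v = √(GM / r).
v = √(1.251e+21 / 8.813e+10) m/s ≈ 1.191e+05 m/s = 119.1 km/s.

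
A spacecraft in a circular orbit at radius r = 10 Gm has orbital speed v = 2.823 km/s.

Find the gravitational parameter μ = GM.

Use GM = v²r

Convert to SI: r = 10 Gm = 1e+10 m; v = 2.823 km/s = 2823 m/s.
For a circular orbit v² = GM/r, so GM = v² · r.
GM = (2823)² · 1e+10 m³/s² ≈ 7.969e+16 m³/s² = 7.969 × 10^16 m³/s².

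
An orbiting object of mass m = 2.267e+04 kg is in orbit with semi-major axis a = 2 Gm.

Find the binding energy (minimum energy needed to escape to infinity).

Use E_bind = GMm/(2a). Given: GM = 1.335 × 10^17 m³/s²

Convert to SI: a = 2 Gm = 2e+09 m.
Total orbital energy is E = −GMm/(2a); binding energy is E_bind = −E = GMm/(2a).
E_bind = 1.335e+17 · 2.267e+04 / (2 · 2e+09) J ≈ 7.566e+11 J = 756.6 GJ.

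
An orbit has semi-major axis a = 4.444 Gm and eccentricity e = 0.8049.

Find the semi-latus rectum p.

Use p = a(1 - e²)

Convert to SI: a = 4.444 Gm = 4.444e+09 m.
p = a (1 − e²).
p = 4.444e+09 · (1 − (0.8049)²) = 4.444e+09 · 0.352136 ≈ 1.565e+09 m = 1.565 Gm.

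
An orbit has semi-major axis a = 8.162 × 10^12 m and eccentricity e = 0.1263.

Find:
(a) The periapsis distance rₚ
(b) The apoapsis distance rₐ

(a) rₚ = a(1 − e) = 8.162e+12 · (1 − 0.1263) = 8.162e+12 · 0.8737 ≈ 7.131e+12 m = 7.131 × 10^12 m.
(b) rₐ = a(1 + e) = 8.162e+12 · (1 + 0.1263) = 8.162e+12 · 1.1263 ≈ 9.193e+12 m = 9.193 × 10^12 m.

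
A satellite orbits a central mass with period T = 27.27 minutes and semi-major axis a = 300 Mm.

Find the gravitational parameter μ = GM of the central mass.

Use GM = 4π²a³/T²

Convert to SI: T = 27.27 minutes = 1636.2 s; a = 300 Mm = 3e+08 m.
GM = 4π² · a³ / T².
GM = 4π² · (3e+08)³ / (1636.2)² m³/s² ≈ 3.982e+20 m³/s² = 3.982 × 10^20 m³/s².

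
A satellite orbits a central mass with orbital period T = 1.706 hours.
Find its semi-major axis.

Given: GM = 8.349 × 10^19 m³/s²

Convert to SI: T = 1.706 hours = 6141.6 s.
Invert Kepler's third law: a = (GM · T² / (4π²))^(1/3).
Substituting T = 6141.6 s and GM = 8.349e+19 m³/s²:
a = (8.349e+19 · (6141.6)² / (4π²))^(1/3) m
a ≈ 4.305e+08 m = 430.5 Mm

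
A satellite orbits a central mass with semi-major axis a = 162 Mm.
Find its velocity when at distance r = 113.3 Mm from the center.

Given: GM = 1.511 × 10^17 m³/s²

Convert to SI: a = 162 Mm = 1.62e+08 m; r = 113.3 Mm = 1.133e+08 m.
Vis-viva: v = √(GM · (2/r − 1/a)).
2/r − 1/a = 2/1.133e+08 − 1/1.62e+08 = 1.14794e-08 m⁻¹.
v = √(1.511e+17 · 1.14794e-08) m/s ≈ 4.165e+04 m/s = 41.65 km/s.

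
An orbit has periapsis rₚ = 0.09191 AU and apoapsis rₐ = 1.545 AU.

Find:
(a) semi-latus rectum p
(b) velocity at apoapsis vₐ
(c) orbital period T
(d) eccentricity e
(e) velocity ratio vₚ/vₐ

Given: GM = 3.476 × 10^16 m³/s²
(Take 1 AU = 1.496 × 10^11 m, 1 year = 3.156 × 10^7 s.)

Convert to SI: rₚ = 0.09191 AU = 1.37497e+10 m; rₐ = 1.545 AU = 2.31132e+11 m.
(a) From a = (rₚ + rₐ)/2 = 1.22441e+11 m and e = (rₐ − rₚ)/(rₐ + rₚ) = 0.887703, p = a(1 − e²) = 1.22441e+11 · (1 − (0.887703)²) ≈ 2.596e+10 m
(b) With a = (rₚ + rₐ)/2 = 1.22441e+11 m, vₐ = √(GM (2/rₐ − 1/a)) = √(3.476e+16 · (2/2.31132e+11 − 1/1.22441e+11)) m/s ≈ 130 m/s
(c) With a = (rₚ + rₐ)/2 = 1.22441e+11 m, T = 2π √(a³/GM) = 2π √((1.22441e+11)³/3.476e+16) s ≈ 1.444e+09 s
(d) e = (rₐ − rₚ)/(rₐ + rₚ) = (2.31132e+11 − 1.37497e+10)/(2.31132e+11 + 1.37497e+10) ≈ 0.8877
(e) Conservation of angular momentum (rₚvₚ = rₐvₐ) gives vₚ/vₐ = rₐ/rₚ = 2.31132e+11/1.37497e+10 ≈ 16.81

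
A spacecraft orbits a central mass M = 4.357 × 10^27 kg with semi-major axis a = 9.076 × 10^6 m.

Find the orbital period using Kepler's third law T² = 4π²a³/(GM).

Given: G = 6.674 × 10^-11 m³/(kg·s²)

GM = G · M = 6.674e-11 · 4.357e+27 = 2.90786e+17 m³/s².
Kepler's third law: T = 2π √(a³ / GM).
Substituting a = 9.076e+06 m and GM = 2.90786e+17 m³/s²:
T = 2π √((9.076e+06)³ / 2.90786e+17) s
T ≈ 318.6 s = 5.31 minutes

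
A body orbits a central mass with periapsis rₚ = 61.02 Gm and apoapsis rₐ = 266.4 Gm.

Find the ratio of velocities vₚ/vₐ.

Convert to SI: rₚ = 61.02 Gm = 6.102e+10 m; rₐ = 266.4 Gm = 2.664e+11 m.
Conservation of angular momentum gives rₚvₚ = rₐvₐ, so vₚ/vₐ = rₐ/rₚ.
vₚ/vₐ = 2.664e+11 / 6.102e+10 ≈ 4.366.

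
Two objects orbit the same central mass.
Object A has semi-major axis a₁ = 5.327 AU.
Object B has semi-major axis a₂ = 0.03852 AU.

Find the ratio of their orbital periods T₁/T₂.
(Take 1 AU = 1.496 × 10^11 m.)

Convert to SI: a₁ = 5.327 AU = 7.96919e+11 m; a₂ = 0.03852 AU = 5.76259e+09 m.
From Kepler's third law, (T₁/T₂)² = (a₁/a₂)³, so T₁/T₂ = (a₁/a₂)^(3/2).
a₁/a₂ = 7.96919e+11 / 5.76259e+09 = 138.292.
T₁/T₂ = (138.292)^(3/2) ≈ 1626.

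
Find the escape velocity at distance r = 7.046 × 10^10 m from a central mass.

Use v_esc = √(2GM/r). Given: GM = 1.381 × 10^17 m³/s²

Escape velocity comes from setting total energy to zero: ½v² − GM/r = 0 ⇒ v_esc = √(2GM / r).
v_esc = √(2 · 1.381e+17 / 7.046e+10) m/s ≈ 1980 m/s = 1.98 km/s.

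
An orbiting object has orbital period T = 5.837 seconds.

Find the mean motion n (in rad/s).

n = 2π / T.
n = 2π / 5.837 s ≈ 1.076 rad/s.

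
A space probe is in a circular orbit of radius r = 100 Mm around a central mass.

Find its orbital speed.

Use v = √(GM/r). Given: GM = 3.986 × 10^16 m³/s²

Convert to SI: r = 100 Mm = 1e+08 m.
For a circular orbit, gravity supplies the centripetal force, so v = √(GM / r).
v = √(3.986e+16 / 1e+08) m/s ≈ 1.996e+04 m/s = 19.96 km/s.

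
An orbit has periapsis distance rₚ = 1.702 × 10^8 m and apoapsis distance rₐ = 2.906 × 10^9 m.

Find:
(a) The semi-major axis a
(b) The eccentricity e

(a) a = (rₚ + rₐ) / 2 = (1.702e+08 + 2.906e+09) / 2 ≈ 1.538e+09 m = 1.538 × 10^9 m.
(b) e = (rₐ − rₚ) / (rₐ + rₚ) = (2.906e+09 − 1.702e+08) / (2.906e+09 + 1.702e+08) ≈ 0.8893.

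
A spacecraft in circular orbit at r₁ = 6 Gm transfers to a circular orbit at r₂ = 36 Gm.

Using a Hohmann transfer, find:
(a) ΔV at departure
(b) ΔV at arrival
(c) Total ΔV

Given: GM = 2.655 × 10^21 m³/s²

Convert to SI: r₁ = 6 Gm = 6e+09 m; r₂ = 36 Gm = 3.6e+10 m.
Transfer semi-major axis: a_t = (r₁ + r₂)/2 = (6e+09 + 3.6e+10)/2 = 2.1e+10 m.
Circular speeds: v₁ = √(GM/r₁) = 665207 m/s, v₂ = √(GM/r₂) = 271570 m/s.
Transfer speeds (vis-viva v² = GM(2/r − 1/a_t)): v₁ᵗ = 870960 m/s, v₂ᵗ = 145160 m/s.
(a) ΔV₁ = |v₁ᵗ − v₁| ≈ 2.058e+05 m/s = 205.8 km/s.
(b) ΔV₂ = |v₂ − v₂ᵗ| ≈ 1.264e+05 m/s = 126.4 km/s.
(c) ΔV_total = ΔV₁ + ΔV₂ ≈ 3.322e+05 m/s = 332.2 km/s.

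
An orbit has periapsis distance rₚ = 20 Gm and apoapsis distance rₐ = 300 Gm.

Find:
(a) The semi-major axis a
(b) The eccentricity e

Convert to SI: rₚ = 20 Gm = 2e+10 m; rₐ = 300 Gm = 3e+11 m.
(a) a = (rₚ + rₐ) / 2 = (2e+10 + 3e+11) / 2 ≈ 1.6e+11 m = 160 Gm.
(b) e = (rₐ − rₚ) / (rₐ + rₚ) = (3e+11 − 2e+10) / (3e+11 + 2e+10) ≈ 0.875.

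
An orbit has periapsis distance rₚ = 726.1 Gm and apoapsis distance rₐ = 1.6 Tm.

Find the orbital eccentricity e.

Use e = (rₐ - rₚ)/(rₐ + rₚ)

Convert to SI: rₚ = 726.1 Gm = 7.261e+11 m; rₐ = 1.6 Tm = 1.6e+12 m.
e = (rₐ − rₚ) / (rₐ + rₚ).
e = (1.6e+12 − 7.261e+11) / (1.6e+12 + 7.261e+11) = 8.739e+11 / 2.3261e+12 ≈ 0.3757.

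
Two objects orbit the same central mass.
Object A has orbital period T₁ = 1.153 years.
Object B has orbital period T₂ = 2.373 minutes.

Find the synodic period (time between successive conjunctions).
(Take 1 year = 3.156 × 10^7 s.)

Convert to SI: T₁ = 1.153 years = 3.63887e+07 s; T₂ = 2.373 minutes = 142.38 s.
T_syn = |T₁ · T₂ / (T₁ − T₂)|.
T_syn = |3.63887e+07 · 142.38 / (3.63887e+07 − 142.38)| s ≈ 142.4 s = 2.373 minutes.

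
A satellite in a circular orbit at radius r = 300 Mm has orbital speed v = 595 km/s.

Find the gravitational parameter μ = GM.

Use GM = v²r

Convert to SI: r = 300 Mm = 3e+08 m; v = 595 km/s = 595000 m/s.
For a circular orbit v² = GM/r, so GM = v² · r.
GM = (595000)² · 3e+08 m³/s² ≈ 1.062e+20 m³/s² = 1.062 × 10^20 m³/s².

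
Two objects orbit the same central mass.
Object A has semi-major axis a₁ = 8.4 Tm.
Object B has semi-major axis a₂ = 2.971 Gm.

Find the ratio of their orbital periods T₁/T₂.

Convert to SI: a₁ = 8.4 Tm = 8.4e+12 m; a₂ = 2.971 Gm = 2.971e+09 m.
From Kepler's third law, (T₁/T₂)² = (a₁/a₂)³, so T₁/T₂ = (a₁/a₂)^(3/2).
a₁/a₂ = 8.4e+12 / 2.971e+09 = 2827.33.
T₁/T₂ = (2827.33)^(3/2) ≈ 1.503e+05.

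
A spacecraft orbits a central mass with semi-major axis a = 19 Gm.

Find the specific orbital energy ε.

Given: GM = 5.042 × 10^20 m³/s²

Convert to SI: a = 19 Gm = 1.9e+10 m.
ε = −GM / (2a).
ε = −5.042e+20 / (2 · 1.9e+10) J/kg ≈ -1.327e+10 J/kg = -13.27 GJ/kg.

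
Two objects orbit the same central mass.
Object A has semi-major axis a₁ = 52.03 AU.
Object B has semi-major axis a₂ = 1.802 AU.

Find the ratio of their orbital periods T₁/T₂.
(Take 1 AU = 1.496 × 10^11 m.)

Convert to SI: a₁ = 52.03 AU = 7.78369e+12 m; a₂ = 1.802 AU = 2.69579e+11 m.
From Kepler's third law, (T₁/T₂)² = (a₁/a₂)³, so T₁/T₂ = (a₁/a₂)^(3/2).
a₁/a₂ = 7.78369e+12 / 2.69579e+11 = 28.8735.
T₁/T₂ = (28.8735)^(3/2) ≈ 155.1.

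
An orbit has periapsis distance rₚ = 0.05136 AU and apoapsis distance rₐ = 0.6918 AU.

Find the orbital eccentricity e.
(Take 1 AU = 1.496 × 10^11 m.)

Convert to SI: rₚ = 0.05136 AU = 7.68346e+09 m; rₐ = 0.6918 AU = 1.03493e+11 m.
e = (rₐ − rₚ) / (rₐ + rₚ).
e = (1.03493e+11 − 7.68346e+09) / (1.03493e+11 + 7.68346e+09) = 9.58098e+10 / 1.11177e+11 ≈ 0.8618.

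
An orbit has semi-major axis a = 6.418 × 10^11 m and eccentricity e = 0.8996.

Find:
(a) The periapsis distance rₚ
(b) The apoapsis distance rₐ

(a) rₚ = a(1 − e) = 6.418e+11 · (1 − 0.8996) = 6.418e+11 · 0.1004 ≈ 6.444e+10 m = 6.444 × 10^10 m.
(b) rₐ = a(1 + e) = 6.418e+11 · (1 + 0.8996) = 6.418e+11 · 1.8996 ≈ 1.219e+12 m = 1.219 × 10^12 m.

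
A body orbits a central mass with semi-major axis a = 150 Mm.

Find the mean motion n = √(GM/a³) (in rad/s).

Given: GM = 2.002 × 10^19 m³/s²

Convert to SI: a = 150 Mm = 1.5e+08 m.
n = √(GM / a³).
n = √(2.002e+19 / (1.5e+08)³) rad/s ≈ 0.002436 rad/s.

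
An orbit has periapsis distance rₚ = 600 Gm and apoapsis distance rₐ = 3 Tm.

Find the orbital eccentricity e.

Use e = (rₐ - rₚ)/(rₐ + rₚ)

Convert to SI: rₚ = 600 Gm = 6e+11 m; rₐ = 3 Tm = 3e+12 m.
e = (rₐ − rₚ) / (rₐ + rₚ).
e = (3e+12 − 6e+11) / (3e+12 + 6e+11) = 2.4e+12 / 3.6e+12 ≈ 0.6667.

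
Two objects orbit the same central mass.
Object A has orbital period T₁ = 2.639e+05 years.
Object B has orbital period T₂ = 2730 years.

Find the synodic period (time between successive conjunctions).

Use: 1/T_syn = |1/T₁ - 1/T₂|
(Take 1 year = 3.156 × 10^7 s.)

Convert to SI: T₁ = 2.639e+05 years = 8.32868e+12 s; T₂ = 2730 years = 8.61588e+10 s.
T_syn = |T₁ · T₂ / (T₁ − T₂)|.
T_syn = |8.32868e+12 · 8.61588e+10 / (8.32868e+12 − 8.61588e+10)| s ≈ 8.706e+10 s = 2759 years.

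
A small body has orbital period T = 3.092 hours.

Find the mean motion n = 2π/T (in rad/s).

Convert to SI: T = 3.092 hours = 11131.2 s.
n = 2π / T.
n = 2π / 11131.2 s ≈ 0.0005645 rad/s.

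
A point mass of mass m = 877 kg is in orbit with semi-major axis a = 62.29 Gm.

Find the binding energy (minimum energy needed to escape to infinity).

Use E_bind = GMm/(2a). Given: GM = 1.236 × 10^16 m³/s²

Convert to SI: a = 62.29 Gm = 6.229e+10 m.
Total orbital energy is E = −GMm/(2a); binding energy is E_bind = −E = GMm/(2a).
E_bind = 1.236e+16 · 877 / (2 · 6.229e+10) J ≈ 8.701e+07 J = 87.01 MJ.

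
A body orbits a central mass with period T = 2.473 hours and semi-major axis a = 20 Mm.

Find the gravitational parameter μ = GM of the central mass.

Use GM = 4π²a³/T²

Convert to SI: T = 2.473 hours = 8902.8 s; a = 20 Mm = 2e+07 m.
GM = 4π² · a³ / T².
GM = 4π² · (2e+07)³ / (8902.8)² m³/s² ≈ 3.985e+15 m³/s² = 3.985 × 10^15 m³/s².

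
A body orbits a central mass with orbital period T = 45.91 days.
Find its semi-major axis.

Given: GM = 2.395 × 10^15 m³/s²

Convert to SI: T = 45.91 days = 3.96662e+06 s.
Invert Kepler's third law: a = (GM · T² / (4π²))^(1/3).
Substituting T = 3.96662e+06 s and GM = 2.395e+15 m³/s²:
a = (2.395e+15 · (3.96662e+06)² / (4π²))^(1/3) m
a ≈ 9.846e+08 m = 9.846 × 10^8 m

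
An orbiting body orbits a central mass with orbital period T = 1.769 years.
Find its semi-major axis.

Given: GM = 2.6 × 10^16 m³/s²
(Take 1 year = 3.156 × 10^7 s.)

Convert to SI: T = 1.769 years = 5.58296e+07 s.
Invert Kepler's third law: a = (GM · T² / (4π²))^(1/3).
Substituting T = 5.58296e+07 s and GM = 2.6e+16 m³/s²:
a = (2.6e+16 · (5.58296e+07)² / (4π²))^(1/3) m
a ≈ 1.271e+10 m = 12.71 Gm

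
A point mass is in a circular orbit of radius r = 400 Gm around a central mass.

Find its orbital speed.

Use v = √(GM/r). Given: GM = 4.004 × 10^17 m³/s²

Convert to SI: r = 400 Gm = 4e+11 m.
For a circular orbit, gravity supplies the centripetal force, so v = √(GM / r).
v = √(4.004e+17 / 4e+11) m/s ≈ 1000 m/s = 1 km/s.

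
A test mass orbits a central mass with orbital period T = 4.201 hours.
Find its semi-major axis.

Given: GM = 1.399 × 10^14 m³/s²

Convert to SI: T = 4.201 hours = 15123.6 s.
Invert Kepler's third law: a = (GM · T² / (4π²))^(1/3).
Substituting T = 15123.6 s and GM = 1.399e+14 m³/s²:
a = (1.399e+14 · (15123.6)² / (4π²))^(1/3) m
a ≈ 9.324e+06 m = 9.324 Mm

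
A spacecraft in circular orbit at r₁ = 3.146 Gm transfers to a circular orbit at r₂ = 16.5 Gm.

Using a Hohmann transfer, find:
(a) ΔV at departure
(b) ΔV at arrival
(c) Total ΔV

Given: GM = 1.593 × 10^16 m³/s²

Convert to SI: r₁ = 3.146 Gm = 3.146e+09 m; r₂ = 16.5 Gm = 1.65e+10 m.
Transfer semi-major axis: a_t = (r₁ + r₂)/2 = (3.146e+09 + 1.65e+10)/2 = 9.823e+09 m.
Circular speeds: v₁ = √(GM/r₁) = 2250.24 m/s, v₂ = √(GM/r₂) = 982.575 m/s.
Transfer speeds (vis-viva v² = GM(2/r − 1/a_t)): v₁ᵗ = 2916.41 m/s, v₂ᵗ = 556.062 m/s.
(a) ΔV₁ = |v₁ᵗ − v₁| ≈ 666.2 m/s = 666.2 m/s.
(b) ΔV₂ = |v₂ − v₂ᵗ| ≈ 426.5 m/s = 426.5 m/s.
(c) ΔV_total = ΔV₁ + ΔV₂ ≈ 1093 m/s = 1.093 km/s.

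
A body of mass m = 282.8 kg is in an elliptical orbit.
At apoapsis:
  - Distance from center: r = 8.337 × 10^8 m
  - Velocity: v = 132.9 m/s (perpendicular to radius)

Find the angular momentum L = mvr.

Since v is perpendicular to r, L = m · v · r.
L = 282.8 · 132.9 · 8.337e+08 kg·m²/s ≈ 3.133e+13 kg·m²/s.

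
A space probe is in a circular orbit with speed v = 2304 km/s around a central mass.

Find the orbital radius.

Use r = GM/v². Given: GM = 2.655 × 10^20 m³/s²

Convert to SI: v = 2304 km/s = 2.304e+06 m/s.
For a circular orbit, v² = GM / r, so r = GM / v².
r = 2.655e+20 / (2.304e+06)² m ≈ 5.001e+07 m = 50.01 Mm.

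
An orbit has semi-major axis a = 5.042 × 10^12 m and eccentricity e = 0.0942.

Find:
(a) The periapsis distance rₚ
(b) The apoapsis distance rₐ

(a) rₚ = a(1 − e) = 5.042e+12 · (1 − 0.0942) = 5.042e+12 · 0.9058 ≈ 4.567e+12 m = 4.567 × 10^12 m.
(b) rₐ = a(1 + e) = 5.042e+12 · (1 + 0.0942) = 5.042e+12 · 1.0942 ≈ 5.517e+12 m = 5.517 × 10^12 m.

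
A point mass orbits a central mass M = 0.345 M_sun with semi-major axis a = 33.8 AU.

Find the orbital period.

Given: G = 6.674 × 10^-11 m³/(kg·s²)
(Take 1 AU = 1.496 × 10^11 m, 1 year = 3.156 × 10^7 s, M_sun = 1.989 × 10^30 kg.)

Convert to SI: a = 33.8 AU = 5.05648e+12 m; M = 0.345 M_sun = 6.86205e+29 kg.
GM = G · M = 6.674e-11 · 6.86205e+29 = 4.57973e+19 m³/s².
Kepler's third law: T = 2π √(a³ / GM).
Substituting a = 5.05648e+12 m and GM = 4.57973e+19 m³/s²:
T = 2π √((5.05648e+12)³ / 4.57973e+19) s
T ≈ 1.056e+10 s = 334.5 years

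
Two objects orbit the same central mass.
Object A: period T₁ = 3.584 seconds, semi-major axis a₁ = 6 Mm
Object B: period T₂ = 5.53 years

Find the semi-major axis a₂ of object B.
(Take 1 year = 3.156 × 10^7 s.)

Convert to SI: a₁ = 6 Mm = 6e+06 m; T₂ = 5.53 years = 1.74527e+08 s.
Kepler's third law: (T₁/T₂)² = (a₁/a₂)³ ⇒ a₂ = a₁ · (T₂/T₁)^(2/3).
T₂/T₁ = 1.74527e+08 / 3.584 = 4.86961e+07.
a₂ = 6e+06 · (4.86961e+07)^(2/3) m ≈ 8.001e+11 m = 800.1 Gm.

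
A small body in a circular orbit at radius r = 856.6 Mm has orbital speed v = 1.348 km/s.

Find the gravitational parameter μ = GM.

Convert to SI: r = 856.6 Mm = 8.566e+08 m; v = 1.348 km/s = 1348 m/s.
For a circular orbit v² = GM/r, so GM = v² · r.
GM = (1348)² · 8.566e+08 m³/s² ≈ 1.557e+15 m³/s² = 1.557 × 10^15 m³/s².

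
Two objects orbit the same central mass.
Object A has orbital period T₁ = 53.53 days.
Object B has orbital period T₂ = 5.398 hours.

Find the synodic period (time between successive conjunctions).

Convert to SI: T₁ = 53.53 days = 4.62499e+06 s; T₂ = 5.398 hours = 19432.8 s.
T_syn = |T₁ · T₂ / (T₁ − T₂)|.
T_syn = |4.62499e+06 · 19432.8 / (4.62499e+06 − 19432.8)| s ≈ 1.951e+04 s = 5.421 hours.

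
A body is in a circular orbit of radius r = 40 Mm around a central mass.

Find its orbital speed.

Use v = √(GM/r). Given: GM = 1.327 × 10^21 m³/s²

Convert to SI: r = 40 Mm = 4e+07 m.
For a circular orbit, gravity supplies the centripetal force, so v = √(GM / r).
v = √(1.327e+21 / 4e+07) m/s ≈ 5.76e+06 m/s = 5760 km/s.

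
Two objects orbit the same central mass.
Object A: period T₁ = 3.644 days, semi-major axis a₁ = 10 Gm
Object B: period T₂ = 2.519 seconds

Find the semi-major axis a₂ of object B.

Convert to SI: T₁ = 3.644 days = 314842 s; a₁ = 10 Gm = 1e+10 m.
Kepler's third law: (T₁/T₂)² = (a₁/a₂)³ ⇒ a₂ = a₁ · (T₂/T₁)^(2/3).
T₂/T₁ = 2.519 / 314842 = 8.00085e-06.
a₂ = 1e+10 · (8.00085e-06)^(2/3) m ≈ 4e+06 m = 4 Mm.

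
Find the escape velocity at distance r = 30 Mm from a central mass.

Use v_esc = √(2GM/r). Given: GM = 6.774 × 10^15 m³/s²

Convert to SI: r = 30 Mm = 3e+07 m.
Escape velocity comes from setting total energy to zero: ½v² − GM/r = 0 ⇒ v_esc = √(2GM / r).
v_esc = √(2 · 6.774e+15 / 3e+07) m/s ≈ 2.125e+04 m/s = 21.25 km/s.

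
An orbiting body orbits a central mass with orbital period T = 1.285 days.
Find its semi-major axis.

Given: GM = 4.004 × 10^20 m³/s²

Convert to SI: T = 1.285 days = 111024 s.
Invert Kepler's third law: a = (GM · T² / (4π²))^(1/3).
Substituting T = 111024 s and GM = 4.004e+20 m³/s²:
a = (4.004e+20 · (111024)² / (4π²))^(1/3) m
a ≈ 5e+09 m = 5 Gm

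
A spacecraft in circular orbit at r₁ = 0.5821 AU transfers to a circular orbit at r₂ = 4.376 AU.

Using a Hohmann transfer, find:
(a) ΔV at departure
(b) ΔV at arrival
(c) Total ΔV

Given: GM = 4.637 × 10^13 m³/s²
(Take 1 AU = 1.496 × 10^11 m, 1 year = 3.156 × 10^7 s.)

Convert to SI: r₁ = 0.5821 AU = 8.70822e+10 m; r₂ = 4.376 AU = 6.5465e+11 m.
Transfer semi-major axis: a_t = (r₁ + r₂)/2 = (8.70822e+10 + 6.5465e+11)/2 = 3.70866e+11 m.
Circular speeds: v₁ = √(GM/r₁) = 23.0757 m/s, v₂ = √(GM/r₂) = 8.41616 m/s.
Transfer speeds (vis-viva v² = GM(2/r − 1/a_t)): v₁ᵗ = 30.6584 m/s, v₂ᵗ = 4.07822 m/s.
(a) ΔV₁ = |v₁ᵗ − v₁| ≈ 7.583 m/s = 0.0016 AU/year.
(b) ΔV₂ = |v₂ − v₂ᵗ| ≈ 4.338 m/s = 0.0009151 AU/year.
(c) ΔV_total = ΔV₁ + ΔV₂ ≈ 11.92 m/s = 0.002515 AU/year.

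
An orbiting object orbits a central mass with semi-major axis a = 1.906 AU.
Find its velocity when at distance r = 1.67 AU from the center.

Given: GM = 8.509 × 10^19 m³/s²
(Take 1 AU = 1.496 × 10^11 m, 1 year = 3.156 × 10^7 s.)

Convert to SI: a = 1.906 AU = 2.85138e+11 m; r = 1.67 AU = 2.49832e+11 m.
Vis-viva: v = √(GM · (2/r − 1/a)).
2/r − 1/a = 2/2.49832e+11 − 1/2.85138e+11 = 4.4983e-12 m⁻¹.
v = √(8.509e+19 · 4.4983e-12) m/s ≈ 1.956e+04 m/s = 4.127 AU/year.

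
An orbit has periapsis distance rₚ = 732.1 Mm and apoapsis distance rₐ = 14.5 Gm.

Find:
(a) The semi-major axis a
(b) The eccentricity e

Convert to SI: rₚ = 732.1 Mm = 7.321e+08 m; rₐ = 14.5 Gm = 1.45e+10 m.
(a) a = (rₚ + rₐ) / 2 = (7.321e+08 + 1.45e+10) / 2 ≈ 7.616e+09 m = 7.616 Gm.
(b) e = (rₐ − rₚ) / (rₐ + rₚ) = (1.45e+10 − 7.321e+08) / (1.45e+10 + 7.321e+08) ≈ 0.9039.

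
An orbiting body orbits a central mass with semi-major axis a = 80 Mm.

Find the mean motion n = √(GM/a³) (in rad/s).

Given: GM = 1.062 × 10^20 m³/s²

Convert to SI: a = 80 Mm = 8e+07 m.
n = √(GM / a³).
n = √(1.062e+20 / (8e+07)³) rad/s ≈ 0.0144 rad/s.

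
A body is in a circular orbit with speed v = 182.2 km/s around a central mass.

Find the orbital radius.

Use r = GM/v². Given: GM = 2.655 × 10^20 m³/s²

Convert to SI: v = 182.2 km/s = 182200 m/s.
For a circular orbit, v² = GM / r, so r = GM / v².
r = 2.655e+20 / (182200)² m ≈ 7.998e+09 m = 7.998 Gm.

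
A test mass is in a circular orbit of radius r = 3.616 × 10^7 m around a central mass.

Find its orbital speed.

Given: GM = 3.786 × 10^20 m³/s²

For a circular orbit, gravity supplies the centripetal force, so v = √(GM / r).
v = √(3.786e+20 / 3.616e+07) m/s ≈ 3.236e+06 m/s = 3236 km/s.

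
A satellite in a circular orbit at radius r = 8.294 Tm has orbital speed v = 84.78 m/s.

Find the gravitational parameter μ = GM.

Convert to SI: r = 8.294 Tm = 8.294e+12 m.
For a circular orbit v² = GM/r, so GM = v² · r.
GM = (84.78)² · 8.294e+12 m³/s² ≈ 5.961e+16 m³/s² = 5.961 × 10^16 m³/s².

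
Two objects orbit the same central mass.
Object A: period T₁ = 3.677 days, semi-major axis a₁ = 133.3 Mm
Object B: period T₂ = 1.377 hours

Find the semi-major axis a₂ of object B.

Convert to SI: T₁ = 3.677 days = 317693 s; a₁ = 133.3 Mm = 1.333e+08 m; T₂ = 1.377 hours = 4957.2 s.
Kepler's third law: (T₁/T₂)² = (a₁/a₂)³ ⇒ a₂ = a₁ · (T₂/T₁)^(2/3).
T₂/T₁ = 4957.2 / 317693 = 0.0156038.
a₂ = 1.333e+08 · (0.0156038)^(2/3) m ≈ 8.324e+06 m = 8.324 Mm.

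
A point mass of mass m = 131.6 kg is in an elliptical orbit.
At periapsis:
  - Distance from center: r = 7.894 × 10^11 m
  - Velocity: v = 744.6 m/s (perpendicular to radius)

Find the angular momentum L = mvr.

Since v is perpendicular to r, L = m · v · r.
L = 131.6 · 744.6 · 7.894e+11 kg·m²/s ≈ 7.735e+16 kg·m²/s.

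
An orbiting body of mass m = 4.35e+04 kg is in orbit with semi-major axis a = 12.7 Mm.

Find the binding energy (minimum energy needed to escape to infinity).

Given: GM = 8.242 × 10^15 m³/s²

Convert to SI: a = 12.7 Mm = 1.27e+07 m.
Total orbital energy is E = −GMm/(2a); binding energy is E_bind = −E = GMm/(2a).
E_bind = 8.242e+15 · 4.35e+04 / (2 · 1.27e+07) J ≈ 1.412e+13 J = 14.12 TJ.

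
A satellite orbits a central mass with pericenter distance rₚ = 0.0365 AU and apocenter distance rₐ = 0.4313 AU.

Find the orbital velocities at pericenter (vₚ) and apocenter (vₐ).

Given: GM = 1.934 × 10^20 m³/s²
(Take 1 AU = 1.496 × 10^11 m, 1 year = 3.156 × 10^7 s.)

Convert to SI: rₚ = 0.0365 AU = 5.4604e+09 m; rₐ = 0.4313 AU = 6.45225e+10 m.
Use the vis-viva equation v² = GM(2/r − 1/a) with a = (rₚ + rₐ)/2 = (5.4604e+09 + 6.45225e+10)/2 = 3.49914e+10 m.
vₚ = √(GM · (2/rₚ − 1/a)) = √(1.934e+20 · (2/5.4604e+09 − 1/3.49914e+10)) m/s ≈ 2.556e+05 m/s = 53.91 AU/year.
vₐ = √(GM · (2/rₐ − 1/a)) = √(1.934e+20 · (2/6.45225e+10 − 1/3.49914e+10)) m/s ≈ 2.163e+04 m/s = 4.563 AU/year.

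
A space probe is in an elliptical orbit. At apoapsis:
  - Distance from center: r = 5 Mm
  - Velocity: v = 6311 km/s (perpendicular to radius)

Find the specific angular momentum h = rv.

Convert to SI: r = 5 Mm = 5e+06 m; v = 6311 km/s = 6.311e+06 m/s.
With v perpendicular to r, h = r · v.
h = 5e+06 · 6.311e+06 m²/s ≈ 3.156e+13 m²/s.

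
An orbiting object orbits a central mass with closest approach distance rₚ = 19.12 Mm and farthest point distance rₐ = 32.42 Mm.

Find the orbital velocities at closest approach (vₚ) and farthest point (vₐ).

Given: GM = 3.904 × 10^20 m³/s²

Convert to SI: rₚ = 19.12 Mm = 1.912e+07 m; rₐ = 32.42 Mm = 3.242e+07 m.
Use the vis-viva equation v² = GM(2/r − 1/a) with a = (rₚ + rₐ)/2 = (1.912e+07 + 3.242e+07)/2 = 2.577e+07 m.
vₚ = √(GM · (2/rₚ − 1/a)) = √(3.904e+20 · (2/1.912e+07 − 1/2.577e+07)) m/s ≈ 5.068e+06 m/s = 5068 km/s.
vₐ = √(GM · (2/rₐ − 1/a)) = √(3.904e+20 · (2/3.242e+07 − 1/2.577e+07)) m/s ≈ 2.989e+06 m/s = 2989 km/s.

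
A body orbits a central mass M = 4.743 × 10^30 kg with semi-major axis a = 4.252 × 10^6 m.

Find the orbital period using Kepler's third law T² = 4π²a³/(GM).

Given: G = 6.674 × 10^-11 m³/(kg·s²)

GM = G · M = 6.674e-11 · 4.743e+30 = 3.16548e+20 m³/s².
Kepler's third law: T = 2π √(a³ / GM).
Substituting a = 4.252e+06 m and GM = 3.16548e+20 m³/s²:
T = 2π √((4.252e+06)³ / 3.16548e+20) s
T ≈ 3.096 s = 3.096 seconds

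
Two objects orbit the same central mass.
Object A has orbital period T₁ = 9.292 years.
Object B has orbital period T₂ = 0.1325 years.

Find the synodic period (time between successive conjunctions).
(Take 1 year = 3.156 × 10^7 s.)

Convert to SI: T₁ = 9.292 years = 2.93256e+08 s; T₂ = 0.1325 years = 4.1817e+06 s.
T_syn = |T₁ · T₂ / (T₁ − T₂)|.
T_syn = |2.93256e+08 · 4.1817e+06 / (2.93256e+08 − 4.1817e+06)| s ≈ 4.242e+06 s = 0.1344 years.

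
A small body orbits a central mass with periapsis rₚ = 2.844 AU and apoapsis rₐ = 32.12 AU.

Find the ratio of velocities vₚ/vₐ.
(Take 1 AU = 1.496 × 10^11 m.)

Convert to SI: rₚ = 2.844 AU = 4.25462e+11 m; rₐ = 32.12 AU = 4.80515e+12 m.
Conservation of angular momentum gives rₚvₚ = rₐvₐ, so vₚ/vₐ = rₐ/rₚ.
vₚ/vₐ = 4.80515e+12 / 4.25462e+11 ≈ 11.29.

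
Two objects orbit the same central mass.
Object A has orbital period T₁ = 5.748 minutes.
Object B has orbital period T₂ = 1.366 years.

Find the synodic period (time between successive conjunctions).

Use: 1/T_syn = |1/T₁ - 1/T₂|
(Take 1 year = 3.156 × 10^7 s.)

Convert to SI: T₁ = 5.748 minutes = 344.88 s; T₂ = 1.366 years = 4.3111e+07 s.
T_syn = |T₁ · T₂ / (T₁ − T₂)|.
T_syn = |344.88 · 4.3111e+07 / (344.88 − 4.3111e+07)| s ≈ 344.9 s = 5.748 minutes.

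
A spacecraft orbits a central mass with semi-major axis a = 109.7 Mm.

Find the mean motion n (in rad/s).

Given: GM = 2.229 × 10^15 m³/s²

Convert to SI: a = 109.7 Mm = 1.097e+08 m.
n = √(GM / a³).
n = √(2.229e+15 / (1.097e+08)³) rad/s ≈ 4.109e-05 rad/s.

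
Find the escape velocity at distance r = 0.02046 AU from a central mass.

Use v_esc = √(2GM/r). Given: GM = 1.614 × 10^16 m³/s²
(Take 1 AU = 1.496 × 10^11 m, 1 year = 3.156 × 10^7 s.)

Convert to SI: r = 0.02046 AU = 3.06082e+09 m.
Escape velocity comes from setting total energy to zero: ½v² − GM/r = 0 ⇒ v_esc = √(2GM / r).
v_esc = √(2 · 1.614e+16 / 3.06082e+09) m/s ≈ 3247 m/s = 0.6851 AU/year.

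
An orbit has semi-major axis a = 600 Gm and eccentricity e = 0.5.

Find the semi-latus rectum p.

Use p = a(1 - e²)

Convert to SI: a = 600 Gm = 6e+11 m.
p = a (1 − e²).
p = 6e+11 · (1 − (0.5)²) = 6e+11 · 0.75 ≈ 4.5e+11 m = 450 Gm.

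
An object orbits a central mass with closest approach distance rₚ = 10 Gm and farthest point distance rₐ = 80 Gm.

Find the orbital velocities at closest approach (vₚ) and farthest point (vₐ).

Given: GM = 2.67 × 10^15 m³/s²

Convert to SI: rₚ = 10 Gm = 1e+10 m; rₐ = 80 Gm = 8e+10 m.
Use the vis-viva equation v² = GM(2/r − 1/a) with a = (rₚ + rₐ)/2 = (1e+10 + 8e+10)/2 = 4.5e+10 m.
vₚ = √(GM · (2/rₚ − 1/a)) = √(2.67e+15 · (2/1e+10 − 1/4.5e+10)) m/s ≈ 689 m/s = 689 m/s.
vₐ = √(GM · (2/rₐ − 1/a)) = √(2.67e+15 · (2/8e+10 − 1/4.5e+10)) m/s ≈ 86.12 m/s = 86.12 m/s.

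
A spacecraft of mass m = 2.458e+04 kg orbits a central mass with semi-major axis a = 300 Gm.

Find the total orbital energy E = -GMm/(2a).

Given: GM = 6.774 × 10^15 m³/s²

Convert to SI: a = 300 Gm = 3e+11 m.
E = −GMm / (2a).
E = −6.774e+15 · 2.458e+04 / (2 · 3e+11) J ≈ -2.775e+08 J = -277.5 MJ.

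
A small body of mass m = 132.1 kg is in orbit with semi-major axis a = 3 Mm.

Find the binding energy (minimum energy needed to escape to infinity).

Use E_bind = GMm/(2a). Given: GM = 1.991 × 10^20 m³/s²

Convert to SI: a = 3 Mm = 3e+06 m.
Total orbital energy is E = −GMm/(2a); binding energy is E_bind = −E = GMm/(2a).
E_bind = 1.991e+20 · 132.1 / (2 · 3e+06) J ≈ 4.384e+15 J = 4.384 PJ.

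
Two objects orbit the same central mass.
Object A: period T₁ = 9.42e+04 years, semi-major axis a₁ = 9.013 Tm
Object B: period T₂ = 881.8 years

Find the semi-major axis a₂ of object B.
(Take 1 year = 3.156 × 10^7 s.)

Convert to SI: T₁ = 9.42e+04 years = 2.97295e+12 s; a₁ = 9.013 Tm = 9.013e+12 m; T₂ = 881.8 years = 2.78296e+10 s.
Kepler's third law: (T₁/T₂)² = (a₁/a₂)³ ⇒ a₂ = a₁ · (T₂/T₁)^(2/3).
T₂/T₁ = 2.78296e+10 / 2.97295e+12 = 0.00936093.
a₂ = 9.013e+12 · (0.00936093)^(2/3) m ≈ 4.003e+11 m = 400.3 Gm.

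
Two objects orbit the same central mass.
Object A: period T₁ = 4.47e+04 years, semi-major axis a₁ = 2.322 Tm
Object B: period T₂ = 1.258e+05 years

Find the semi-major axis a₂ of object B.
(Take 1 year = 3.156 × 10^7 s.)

Convert to SI: T₁ = 4.47e+04 years = 1.41073e+12 s; a₁ = 2.322 Tm = 2.322e+12 m; T₂ = 1.258e+05 years = 3.97025e+12 s.
Kepler's third law: (T₁/T₂)² = (a₁/a₂)³ ⇒ a₂ = a₁ · (T₂/T₁)^(2/3).
T₂/T₁ = 3.97025e+12 / 1.41073e+12 = 2.81432.
a₂ = 2.322e+12 · (2.81432)^(2/3) m ≈ 4.629e+12 m = 4.629 Tm.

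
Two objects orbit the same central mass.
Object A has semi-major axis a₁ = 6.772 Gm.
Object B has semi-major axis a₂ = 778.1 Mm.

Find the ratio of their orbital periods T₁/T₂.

Convert to SI: a₁ = 6.772 Gm = 6.772e+09 m; a₂ = 778.1 Mm = 7.781e+08 m.
From Kepler's third law, (T₁/T₂)² = (a₁/a₂)³, so T₁/T₂ = (a₁/a₂)^(3/2).
a₁/a₂ = 6.772e+09 / 7.781e+08 = 8.70325.
T₁/T₂ = (8.70325)^(3/2) ≈ 25.68.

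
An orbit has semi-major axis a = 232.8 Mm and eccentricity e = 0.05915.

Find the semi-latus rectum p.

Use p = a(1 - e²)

Convert to SI: a = 232.8 Mm = 2.328e+08 m.
p = a (1 − e²).
p = 2.328e+08 · (1 − (0.05915)²) = 2.328e+08 · 0.996501 ≈ 2.32e+08 m = 232 Mm.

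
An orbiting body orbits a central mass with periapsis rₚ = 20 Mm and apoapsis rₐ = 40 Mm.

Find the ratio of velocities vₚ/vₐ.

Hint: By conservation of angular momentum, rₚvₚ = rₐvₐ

Convert to SI: rₚ = 20 Mm = 2e+07 m; rₐ = 40 Mm = 4e+07 m.
Conservation of angular momentum gives rₚvₚ = rₐvₐ, so vₚ/vₐ = rₐ/rₚ.
vₚ/vₐ = 4e+07 / 2e+07 ≈ 2.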